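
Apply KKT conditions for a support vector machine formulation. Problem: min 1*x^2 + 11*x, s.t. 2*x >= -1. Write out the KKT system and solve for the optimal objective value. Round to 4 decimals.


Step 1: Try lambda = 0 (constraint inactive).
x_unc = -11/(2*1) = -5.5
Check: 2*-5.5 = -11.0 < -1 -- violated!
Step 2: Constraint must be active: 2*x = -1
x* = -1/2 = -0.5
lambda = (2*1*(-0.5) + 11)/2 = 5.0
Step 3: Compute optimal value.
f(x*) = 1*(-0.5)^2 + 11*(-0.5) = -5.25


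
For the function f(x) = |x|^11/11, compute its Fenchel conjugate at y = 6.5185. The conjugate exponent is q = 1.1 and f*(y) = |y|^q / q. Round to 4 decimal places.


The conjugate exponent q satisfies 1/p + 1/q = 1.
p = 11, so q = 11/(11 - 1) = 1.1
|y|^q = 6.5185^1.1 = 7.8625
f*(6.5185) = 7.8625 / 1.1 = 7.1478


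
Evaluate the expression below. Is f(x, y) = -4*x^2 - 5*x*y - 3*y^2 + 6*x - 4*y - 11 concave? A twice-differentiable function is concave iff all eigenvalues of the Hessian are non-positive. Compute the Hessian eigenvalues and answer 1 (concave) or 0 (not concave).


The Hessian of f(x,y) = -4*x^2 - 5*x*y - 3*y^2 + 6*x - 4*y - 11 is:
H = [[-8, -5], [-5, -6]]
Trace = -8 - 6 = -14
Determinant = -8*-6 - (-5)^2 = 23
Discriminant = (-14)^2 - 4*23 = 104.0
Eigenvalues: lambda_1 = -12.099, lambda_2 = -1.901
The function is concave.

1


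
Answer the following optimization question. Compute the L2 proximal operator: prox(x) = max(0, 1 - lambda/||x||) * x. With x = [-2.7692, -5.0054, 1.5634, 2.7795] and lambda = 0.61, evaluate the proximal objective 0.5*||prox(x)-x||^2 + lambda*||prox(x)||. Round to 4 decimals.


Step 1: Compute ||x||.
||x|| = 6.5492
Step 2: Compute scaling factor.
scale = max(0, 1 - 0.61/6.5492) = 0.9069
Step 3: prox(x) = [-2.5113, -4.5392, 1.4178, 2.5206]
||prox(x)|| = 5.9392
Step 4: Proximal objective.
0.5*||prox-x||^2 = 0.1861
lambda*||prox|| = 3.6229
Total = 3.809


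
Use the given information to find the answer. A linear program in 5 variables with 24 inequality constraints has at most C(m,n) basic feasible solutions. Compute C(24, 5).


Each vertex corresponds to some choice of n active constraints out of m, so the number of vertices is at most C(m, n) = m! / (n!(m-n)!).
m = 24, n = 5
Numerator: 24 * 23 * 22 * 21 * 20
Denominator: 5! = 120
C(24, 5) = 42504


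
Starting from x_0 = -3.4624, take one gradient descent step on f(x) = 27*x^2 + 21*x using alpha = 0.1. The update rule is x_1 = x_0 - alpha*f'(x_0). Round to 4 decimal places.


We compute the gradient at x_0 and apply the update.
f'(x) = 54*x + 21
f'(-3.4624) = 54*-3.4624 + 21 = -165.9696
x_1 = -3.4624 - 0.1*-165.9696 = 13.1346


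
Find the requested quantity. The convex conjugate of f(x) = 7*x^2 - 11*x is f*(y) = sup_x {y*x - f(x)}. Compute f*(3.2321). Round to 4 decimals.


f*(y) = sup_x {y*x - a*x^2 - b*x} = sup_x {(y-b)*x - a*x^2}
FOC: (y - b) - 2a*x = 0 => x* = (y - b)/(2a)
x* = (3.2321 + 11)/(2*7) = 1.0166
f*(3.2321) = (y-b)^2/(4a) = (3.2321 + 11)^2/(4*7)
= 202.5527/28 = 7.234


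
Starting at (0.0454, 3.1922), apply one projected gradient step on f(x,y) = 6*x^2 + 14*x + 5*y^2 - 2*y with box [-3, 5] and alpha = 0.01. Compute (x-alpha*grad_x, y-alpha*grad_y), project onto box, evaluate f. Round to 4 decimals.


Step 1: Compute gradient at (0.0454, 3.1922).
grad_x = 2*6*0.0454 + 14 = 14.5448
grad_y = 2*5*3.1922 - 2 = 29.922
Step 2: Gradient step.
x_raw = 0.0454 - 0.01*14.5448 = -0.1
y_raw = 3.1922 - 0.01*29.922 = 2.893
Step 3: Project onto [-3, 5].
x_proj = clip(-0.1) = -0.1
y_proj = clip(2.893) = 2.893
Step 4: Evaluate f.
f(-0.1, 2.893) = 34.7201


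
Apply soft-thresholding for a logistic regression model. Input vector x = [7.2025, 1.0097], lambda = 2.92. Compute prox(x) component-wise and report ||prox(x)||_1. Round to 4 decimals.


Soft-thresholding with lambda = 2.92:
prox(7.2025) = sign(7.2025)*max(|7.2025| - 2.92, 0) = 4.2825
prox(1.0097) = sign(1.0097)*max(|1.0097| - 2.92, 0) = 0.0
prox(x) = [4.2825, 0.0]
||prox(x)||_1 = 4.2825 + 0.0 = 4.2825


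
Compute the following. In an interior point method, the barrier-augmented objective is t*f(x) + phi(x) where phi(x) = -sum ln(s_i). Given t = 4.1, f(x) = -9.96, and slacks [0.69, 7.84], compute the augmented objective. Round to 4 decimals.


Step 1: Compute log-barrier.
ln values: [-0.3711, 2.0592]
phi = -(-0.3711 + 2.0592) = -1.6882
Step 2: Compute augmented objective.
t*f(x) = 4.1*-9.96 = -40.836
Total = -40.836 - 1.6882 = -42.5242


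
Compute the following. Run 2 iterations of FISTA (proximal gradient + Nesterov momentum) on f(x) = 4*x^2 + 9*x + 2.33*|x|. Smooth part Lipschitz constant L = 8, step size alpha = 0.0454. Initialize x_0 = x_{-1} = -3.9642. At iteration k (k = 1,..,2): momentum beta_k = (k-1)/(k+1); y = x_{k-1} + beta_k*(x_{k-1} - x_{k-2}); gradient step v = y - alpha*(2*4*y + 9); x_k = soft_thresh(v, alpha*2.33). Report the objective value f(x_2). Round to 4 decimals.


FISTA on f(x) = 4*x^2 + 9*x + 2.33*|x|
L = 8, alpha = 0.0454
Iteration 1: beta = 0.0, y = -3.9642 + 0.0*(-3.9642 + 3.9642) = -3.9642
  grad(y) = -22.7136, v = y - alpha*grad = -2.933
  prox(v) = soft_thresh(-2.933, 0.1058) = -2.8272
Iteration 2: beta = 0.3333, y = -2.8272 + 0.3333*(-2.8272 + 3.9642) = -2.4482
  grad(y) = -10.5858, v = y - alpha*grad = -1.9676
  prox(v) = soft_thresh(-1.9676, 0.1058) = -1.8618
f(x_2) = 4*(-1.8618)^2 + 9*(-1.8618) + 2.33*|-1.8618| = 1.4474


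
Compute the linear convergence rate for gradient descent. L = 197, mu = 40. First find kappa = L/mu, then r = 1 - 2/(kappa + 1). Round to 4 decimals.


Step 1: Compute the condition number.
kappa = L/mu = 197/40 = 4.925
Step 2: Compute the convergence rate.
r = 1 - 2/(kappa + 1) = 1 - 2*mu/(L + mu) = (L - mu)/(L + mu) = 157/237 = 0.6624


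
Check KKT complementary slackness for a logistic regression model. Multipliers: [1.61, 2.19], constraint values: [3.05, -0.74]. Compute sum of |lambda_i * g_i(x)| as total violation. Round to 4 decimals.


KKT complementary slackness check:
lambda_1 * g_1 = 1.61 * 3.05 = 4.9105
lambda_2 * g_2 = 2.19 * -0.74 = -1.6206
Total violation = 4.9105 + 1.6206 = 6.5311


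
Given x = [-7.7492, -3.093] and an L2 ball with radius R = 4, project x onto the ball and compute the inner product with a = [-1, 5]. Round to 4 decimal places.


Step 1: Compute ||x|| (intermediates to 6 decimals).
||x|| = sqrt((-7.7492)^2 + (-3.093)^2) = 8.343665
Step 2: Project.
Since ||x|| > R, scale = R/||x|| = 4/8.343665 = 0.479406, proj(x) = scale * x
proj(x) = [-3.715013, -1.482803]
Step 3: Dot product.
a^T * proj(x) = -1*(-3.715013) + 5*(-1.482803) = -3.699


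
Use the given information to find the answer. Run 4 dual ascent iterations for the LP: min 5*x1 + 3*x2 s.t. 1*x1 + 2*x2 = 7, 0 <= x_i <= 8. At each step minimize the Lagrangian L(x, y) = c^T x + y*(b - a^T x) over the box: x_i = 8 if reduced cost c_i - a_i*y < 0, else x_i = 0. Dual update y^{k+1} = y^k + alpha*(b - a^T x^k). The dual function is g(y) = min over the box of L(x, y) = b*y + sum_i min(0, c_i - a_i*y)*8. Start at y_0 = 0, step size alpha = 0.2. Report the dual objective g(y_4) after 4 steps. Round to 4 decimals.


Dual ascent for LP: min 5*x1 + 3*x2, 1*x1 + 2*x2 = 7, 0 <= x_i <= 8
Step 1: y^k = 0.0, reduced costs: (5.0, 3.0)
  x^k = (0.0, 0.0), subgradient = b - a^T x = 7.0
  y^{k+1} = 0.0 + 0.2*7.0 = 1.4
Step 2: y^k = 1.4, reduced costs: (3.6, 0.2)
  x^k = (0.0, 0.0), subgradient = b - a^T x = 7.0
  y^{k+1} = 1.4 + 0.2*7.0 = 2.8
Step 3: y^k = 2.8, reduced costs: (2.2, -2.6)
  x^k = (0.0, 8.0), subgradient = b - a^T x = -9.0
  y^{k+1} = 2.8 + 0.2*-9.0 = 1.0
Step 4: y^k = 1.0, reduced costs: (4.0, 1.0)
  x^k = (0.0, 0.0), subgradient = b - a^T x = 7.0
  y^{k+1} = 1.0 + 0.2*7.0 = 2.4
Dual objective at y_4 = 2.4: reduced costs (2.6, -1.8), box minimizer x = (0.0, 8.0)
g(y_4) = b*y + (c1 - a1*y)*x1 + (c2 - a2*y)*x2 = 7*2.4 + 2.6*0.0 + (-1.8)*8.0 = 16.8 + 0.0 - 14.4 = 2.4


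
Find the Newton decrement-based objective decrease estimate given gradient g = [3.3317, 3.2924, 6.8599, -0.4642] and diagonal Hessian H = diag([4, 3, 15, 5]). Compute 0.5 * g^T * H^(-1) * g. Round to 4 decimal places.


Step 1: H is diagonal, so H^(-1) * g = [0.8329, 1.0975, 0.4573, -0.0928].
Step 2: g^T H^(-1) g = sum_i g_i^2 / H_ii
  = (3.3317)^2/4 + (3.2924)^2/3 + (6.8599)^2/15 + (-0.4642)^2/5
  = 2.7751 + 3.6133 + 3.1372 + 0.0431 = 9.5687
Step 3: Objective decrease = 0.5 * g^T H^(-1) g = 4.7843


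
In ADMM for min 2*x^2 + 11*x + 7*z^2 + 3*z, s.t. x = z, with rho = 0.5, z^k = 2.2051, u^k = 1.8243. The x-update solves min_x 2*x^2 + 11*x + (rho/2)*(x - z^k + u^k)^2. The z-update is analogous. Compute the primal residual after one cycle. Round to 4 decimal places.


ADMM iteration with rho = 0.5, z^k = 2.2051, u^k = 1.8243
Step 1: x-update.
Minimize 2*x^2 + 11*x + (0.5/2)*(x - 2.2051 + 1.8243)^2
FOC: (2*2 + 0.5)*x = -11 + 0.5*(2.2051 - 1.8243)
x^{k+1} = -2.4021
Step 2: z-update.
Minimize 7*z^2 + 3*z + (0.5/2)*(-2.4021 - z + 1.8243)^2
FOC: (2*7 + 0.5)*z = -3 + 0.5*(-2.4021 + 1.8243)
z^{k+1} = -0.2268
Step 3: u-update.
u^{k+1} = 1.8243 - 2.4021 + 0.2268 = -0.351
Step 4: Primal residual = |-2.4021 + 0.2268| = 2.1753


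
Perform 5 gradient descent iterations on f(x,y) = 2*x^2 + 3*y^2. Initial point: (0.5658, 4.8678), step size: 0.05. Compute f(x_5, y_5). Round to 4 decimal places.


Gradient descent on f(x,y) = 2*x^2 + 3*y^2.
Starting point: (0.5658, 4.8678), alpha = 0.05
Step 1: grad_x = 2*2*0.5658 = 2.2632, grad_y = 2*3*4.8678 = 29.2068
  x_1 = 0.5658 - 0.05*2.2632 = 0.4526
  y_1 = 4.8678 - 0.05*29.2068 = 3.4075
Step 2: grad_x = 2*2*0.4526 = 1.8106, grad_y = 2*3*3.4075 = 20.4448
  x_2 = 0.4526 - 0.05*1.8106 = 0.3621
  y_2 = 3.4075 - 0.05*20.4448 = 2.3852
Step 3: grad_x = 2*2*0.3621 = 1.4484, grad_y = 2*3*2.3852 = 14.3113
  x_3 = 0.3621 - 0.05*1.4484 = 0.2897
  y_3 = 2.3852 - 0.05*14.3113 = 1.6697
Step 4: grad_x = 2*2*0.2897 = 1.1588, grad_y = 2*3*1.6697 = 10.0179
  x_4 = 0.2897 - 0.05*1.1588 = 0.2318
  y_4 = 1.6697 - 0.05*10.0179 = 1.1688
Step 5: grad_x = 2*2*0.2318 = 0.927, grad_y = 2*3*1.1688 = 7.0126
  x_5 = 0.2318 - 0.05*0.927 = 0.1854
  y_5 = 1.1688 - 0.05*7.0126 = 0.8181
f(0.1854, 0.8181) = 2*0.1854^2 + 3*0.8181^2 = 2.0768


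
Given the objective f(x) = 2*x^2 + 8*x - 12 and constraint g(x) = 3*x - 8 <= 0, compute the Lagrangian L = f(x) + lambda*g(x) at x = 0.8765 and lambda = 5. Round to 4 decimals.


Step 1: Evaluate f(x).
f(0.8765) = 2*0.8765^2 + 8*0.8765 - 12 = -3.4515
Step 2: Evaluate g(x).
g(0.8765) = 3*0.8765 - 8 = -5.3705
Step 3: Compute Lagrangian.
L = -3.4515 + 5*-5.3705 = -30.304


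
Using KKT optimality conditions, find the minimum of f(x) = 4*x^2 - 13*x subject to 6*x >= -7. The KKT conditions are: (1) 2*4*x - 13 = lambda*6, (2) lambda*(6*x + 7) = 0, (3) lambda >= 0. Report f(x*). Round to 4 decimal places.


Step 1: Try lambda = 0 (constraint inactive).
Stationarity: 2*4*x - 13 = 0
x* = 13/(2*4) = 1.625
Check constraint: 6*1.625 = 9.75 >= -7 -- satisfied.
Step 2: Compute optimal value.
f(x*) = 4*1.625^2 - 13*1.625 = -10.5625


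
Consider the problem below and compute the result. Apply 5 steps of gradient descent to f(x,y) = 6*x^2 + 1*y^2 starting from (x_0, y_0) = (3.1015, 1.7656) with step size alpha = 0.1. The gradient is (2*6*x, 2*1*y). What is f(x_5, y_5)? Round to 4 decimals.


Gradient descent on f(x,y) = 6*x^2 + 1*y^2.
Starting point: (3.1015, 1.7656), alpha = 0.1
Step 1: grad_x = 2*6*3.1015 = 37.218, grad_y = 2*1*1.7656 = 3.5312
  x_1 = 3.1015 - 0.1*37.218 = -0.6203
  y_1 = 1.7656 - 0.1*3.5312 = 1.4125
Step 2: grad_x = 2*6*-0.6203 = -7.4436, grad_y = 2*1*1.4125 = 2.825
  x_2 = -0.6203 - 0.1*-7.4436 = 0.1241
  y_2 = 1.4125 - 0.1*2.825 = 1.13
Step 3: grad_x = 2*6*0.1241 = 1.4887, grad_y = 2*1*1.13 = 2.26
  x_3 = 0.1241 - 0.1*1.4887 = -0.0248
  y_3 = 1.13 - 0.1*2.26 = 0.904
Step 4: grad_x = 2*6*-0.0248 = -0.2977, grad_y = 2*1*0.904 = 1.808
  x_4 = -0.0248 - 0.1*-0.2977 = 0.005
  y_4 = 0.904 - 0.1*1.808 = 0.7232
Step 5: grad_x = 2*6*0.005 = 0.0595, grad_y = 2*1*0.7232 = 1.4464
  x_5 = 0.005 - 0.1*0.0595 = -0.001
  y_5 = 0.7232 - 0.1*1.4464 = 0.5786
f(-0.001, 0.5786) = 6*(-0.001)^2 + 1*0.5786^2 = 0.3347


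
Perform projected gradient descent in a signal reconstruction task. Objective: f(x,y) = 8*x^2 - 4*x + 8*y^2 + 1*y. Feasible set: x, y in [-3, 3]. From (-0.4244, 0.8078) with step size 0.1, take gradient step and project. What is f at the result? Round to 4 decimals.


Step 1: Compute gradient at (-0.4244, 0.8078).
grad_x = 2*8*-0.4244 - 4 = -10.7904
grad_y = 2*8*0.8078 + 1 = 13.9248
Step 2: Gradient step.
x_raw = -0.4244 - 0.1*-10.7904 = 0.6546
y_raw = 0.8078 - 0.1*13.9248 = -0.5847
Step 3: Project onto [-3, 3].
x_proj = clip(0.6546) = 0.6546
y_proj = clip(-0.5847) = -0.5847
Step 4: Evaluate f.
f(0.6546, -0.5847) = 2.96


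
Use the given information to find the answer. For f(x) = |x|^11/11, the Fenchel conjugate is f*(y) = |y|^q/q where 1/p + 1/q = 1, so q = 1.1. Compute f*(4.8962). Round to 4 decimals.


The conjugate exponent q satisfies 1/p + 1/q = 1.
p = 11, so q = 11/(11 - 1) = 1.1
|y|^q = 4.8962^1.1 = 5.7391
f*(4.8962) = 5.7391 / 1.1 = 5.2174


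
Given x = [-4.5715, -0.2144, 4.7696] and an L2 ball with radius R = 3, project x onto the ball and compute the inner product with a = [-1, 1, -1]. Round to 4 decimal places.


Step 1: Compute ||x|| (intermediates to 6 decimals).
||x|| = sqrt((-4.5715)^2 + (-0.2144)^2 + 4.7696^2) = 6.610118
Step 2: Project.
Since ||x|| > R, scale = R/||x|| = 3/6.610118 = 0.45385, proj(x) = scale * x
proj(x) = [-2.074775, -0.097305, 2.164683]
Step 3: Dot product.
a^T * proj(x) = -1*(-2.074775) + 1*(-0.097305) - 1*2.164683 = -0.1872


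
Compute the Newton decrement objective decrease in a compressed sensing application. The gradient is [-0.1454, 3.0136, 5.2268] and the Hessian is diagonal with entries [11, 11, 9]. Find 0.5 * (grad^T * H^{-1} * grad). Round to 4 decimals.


Step 1: H is diagonal, so H^(-1) * g = [-0.0132, 0.274, 0.5808].
Step 2: g^T H^(-1) g = sum_i g_i^2 / H_ii
  = (-0.1454)^2/11 + (3.0136)^2/11 + (5.2268)^2/9
  = 0.0019 + 0.8256 + 3.0355 = 3.863
Step 3: Objective decrease = 0.5 * g^T H^(-1) g = 1.9315


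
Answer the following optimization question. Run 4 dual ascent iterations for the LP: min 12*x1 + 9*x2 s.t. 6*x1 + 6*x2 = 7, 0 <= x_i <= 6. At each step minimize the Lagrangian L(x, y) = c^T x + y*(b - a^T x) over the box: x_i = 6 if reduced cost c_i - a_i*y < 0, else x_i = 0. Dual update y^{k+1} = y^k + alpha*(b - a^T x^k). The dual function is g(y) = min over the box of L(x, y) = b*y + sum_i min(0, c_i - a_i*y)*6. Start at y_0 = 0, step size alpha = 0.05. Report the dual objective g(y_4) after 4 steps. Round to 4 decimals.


Dual ascent for LP: min 12*x1 + 9*x2, 6*x1 + 6*x2 = 7, 0 <= x_i <= 6
Step 1: y^k = 0.0, reduced costs: (12.0, 9.0)
  x^k = (0.0, 0.0), subgradient = b - a^T x = 7.0
  y^{k+1} = 0.0 + 0.05*7.0 = 0.35
Step 2: y^k = 0.35, reduced costs: (9.9, 6.9)
  x^k = (0.0, 0.0), subgradient = b - a^T x = 7.0
  y^{k+1} = 0.35 + 0.05*7.0 = 0.7
Step 3: y^k = 0.7, reduced costs: (7.8, 4.8)
  x^k = (0.0, 0.0), subgradient = b - a^T x = 7.0
  y^{k+1} = 0.7 + 0.05*7.0 = 1.05
Step 4: y^k = 1.05, reduced costs: (5.7, 2.7)
  x^k = (0.0, 0.0), subgradient = b - a^T x = 7.0
  y^{k+1} = 1.05 + 0.05*7.0 = 1.4
Dual objective at y_4 = 1.4: reduced costs (3.6, 0.6), box minimizer x = (0.0, 0.0)
g(y_4) = b*y + (c1 - a1*y)*x1 + (c2 - a2*y)*x2 = 7*1.4 + 3.6*0.0 + 0.6*0.0 = 9.8 + 0.0 + 0.0 = 9.8


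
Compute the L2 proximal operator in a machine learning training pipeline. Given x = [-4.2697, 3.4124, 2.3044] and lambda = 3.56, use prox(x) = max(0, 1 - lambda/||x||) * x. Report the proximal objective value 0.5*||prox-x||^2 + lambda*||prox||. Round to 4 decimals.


Step 1: Compute ||x||.
||x|| = 5.9317
Step 2: Compute scaling factor.
scale = max(0, 1 - 3.56/5.9317) = 0.3998
Step 3: prox(x) = [-1.7072, 1.3644, 0.9214]
||prox(x)|| = 2.3717
Step 4: Proximal objective.
0.5*||prox-x||^2 = 6.3368
lambda*||prox|| = 8.4433
Total = 14.7801


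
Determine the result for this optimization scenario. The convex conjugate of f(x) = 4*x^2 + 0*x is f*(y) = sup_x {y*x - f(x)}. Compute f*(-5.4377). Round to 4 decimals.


f*(y) = sup_x {y*x - a*x^2 - b*x} = sup_x {(y-b)*x - a*x^2}
FOC: (y - b) - 2a*x = 0 => x* = (y - b)/(2a)
x* = (-5.4377 - 0)/(2*4) = -0.6797
f*(-5.4377) = (y-b)^2/(4a) = (-5.4377 - 0)^2/(4*4)
= 29.5686/16 = 1.848


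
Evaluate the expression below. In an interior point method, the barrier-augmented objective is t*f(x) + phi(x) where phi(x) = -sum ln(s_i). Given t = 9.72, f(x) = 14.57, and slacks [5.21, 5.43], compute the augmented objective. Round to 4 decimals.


Step 1: Compute log-barrier.
ln values: [1.6506, 1.6919]
phi = -(1.6506 + 1.6919) = -3.3425
Step 2: Compute augmented objective.
t*f(x) = 9.72*14.57 = 141.6204
Total = 141.6204 - 3.3425 = 138.2779


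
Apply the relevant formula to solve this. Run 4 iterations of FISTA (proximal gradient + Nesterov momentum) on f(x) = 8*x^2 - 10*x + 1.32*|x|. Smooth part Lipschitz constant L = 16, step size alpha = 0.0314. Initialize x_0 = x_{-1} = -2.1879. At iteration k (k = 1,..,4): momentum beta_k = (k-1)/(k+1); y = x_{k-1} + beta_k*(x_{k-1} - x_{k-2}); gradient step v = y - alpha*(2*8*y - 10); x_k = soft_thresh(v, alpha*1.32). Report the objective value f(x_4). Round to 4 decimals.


FISTA on f(x) = 8*x^2 - 10*x + 1.32*|x|
L = 16, alpha = 0.0314
Iteration 1: beta = 0.0, y = -2.1879 + 0.0*(-2.1879 + 2.1879) = -2.1879
  grad(y) = -45.0064, v = y - alpha*grad = -0.7747
  prox(v) = soft_thresh(-0.7747, 0.0414) = -0.7333
Iteration 2: beta = 0.3333, y = -0.7333 + 0.3333*(-0.7333 + 2.1879) = -0.2484
  grad(y) = -13.9739, v = y - alpha*grad = 0.1904
  prox(v) = soft_thresh(0.1904, 0.0414) = 0.149
Iteration 3: beta = 0.5, y = 0.149 + 0.5*(0.149 + 0.7333) = 0.5901
  grad(y) = -0.5589, v = y - alpha*grad = 0.6076
  prox(v) = soft_thresh(0.6076, 0.0414) = 0.5662
Iteration 4: beta = 0.6, y = 0.5662 + 0.6*(0.5662 - 0.149) = 0.8165
  grad(y) = 3.0639, v = y - alpha*grad = 0.7203
  prox(v) = soft_thresh(0.7203, 0.0414) = 0.6788
f(x_4) = 8*0.6788^2 - 10*0.6788 + 1.32*|0.6788| = -2.2057


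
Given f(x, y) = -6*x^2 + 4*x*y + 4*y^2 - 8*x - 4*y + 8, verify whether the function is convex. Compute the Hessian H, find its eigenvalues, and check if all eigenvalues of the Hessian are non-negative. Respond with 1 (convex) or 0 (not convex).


The Hessian of f(x,y) = -6*x^2 + 4*x*y + 4*y^2 - 8*x - 4*y + 8 is:
H = [[-12, 4], [4, 8]]
Trace = -12 + 8 = -4
Determinant = -12*8 - (4)^2 = -112
Discriminant = (-4)^2 - 4*-112 = 464.0
Eigenvalues: lambda_1 = -12.7703, lambda_2 = 8.7703
The function is not convex.

0


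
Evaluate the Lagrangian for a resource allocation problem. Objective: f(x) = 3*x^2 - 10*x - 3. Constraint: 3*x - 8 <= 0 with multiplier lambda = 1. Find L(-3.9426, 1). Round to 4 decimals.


Step 1: Evaluate f(x).
f(-3.9426) = 3*(-3.9426)^2 - 10*(-3.9426) - 3 = 83.0583
Step 2: Evaluate g(x).
g(-3.9426) = 3*-3.9426 - 8 = -19.8278
Step 3: Compute Lagrangian.
L = 83.0583 + 1*-19.8278 = 63.2305


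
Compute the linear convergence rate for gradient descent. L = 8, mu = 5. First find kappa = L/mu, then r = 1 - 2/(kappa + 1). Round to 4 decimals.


Step 1: Compute the condition number.
kappa = L/mu = 8/5 = 1.6
Step 2: Compute the convergence rate.
r = 1 - 2/(kappa + 1) = 1 - 2*mu/(L + mu) = (L - mu)/(L + mu) = 3/13 = 0.2308


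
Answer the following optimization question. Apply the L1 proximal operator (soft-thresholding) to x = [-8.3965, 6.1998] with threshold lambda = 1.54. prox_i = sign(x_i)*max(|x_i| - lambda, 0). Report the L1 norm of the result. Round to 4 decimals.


Soft-thresholding with lambda = 1.54:
prox(-8.3965) = sign(-8.3965)*max(|-8.3965| - 1.54, 0) = -6.8565
prox(6.1998) = sign(6.1998)*max(|6.1998| - 1.54, 0) = 4.6598
prox(x) = [-6.8565, 4.6598]
||prox(x)||_1 = 6.8565 + 4.6598 = 11.5163


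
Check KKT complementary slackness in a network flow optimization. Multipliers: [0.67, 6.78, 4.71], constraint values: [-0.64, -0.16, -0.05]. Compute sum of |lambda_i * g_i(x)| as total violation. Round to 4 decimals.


KKT complementary slackness check:
lambda_1 * g_1 = 0.67 * -0.64 = -0.4288
lambda_2 * g_2 = 6.78 * -0.16 = -1.0848
lambda_3 * g_3 = 4.71 * -0.05 = -0.2355
Total violation = 0.4288 + 1.0848 + 0.2355 = 1.7491


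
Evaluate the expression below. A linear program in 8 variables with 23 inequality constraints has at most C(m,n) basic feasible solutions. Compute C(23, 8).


Each vertex corresponds to some choice of n active constraints out of m, so the number of vertices is at most C(m, n) = m! / (n!(m-n)!).
m = 23, n = 8
Numerator: 23 * 22 * 21 * 20 * 19 * 18 * 17 * 16
Denominator: 8! = 40320
C(23, 8) = 490314


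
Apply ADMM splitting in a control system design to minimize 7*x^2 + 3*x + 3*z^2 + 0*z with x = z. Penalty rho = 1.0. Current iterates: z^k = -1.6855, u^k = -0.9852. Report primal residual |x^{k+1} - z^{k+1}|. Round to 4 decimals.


ADMM iteration with rho = 1.0, z^k = -1.6855, u^k = -0.9852
Step 1: x-update.
Minimize 7*x^2 + 3*x + (1.0/2)*(x + 1.6855 - 0.9852)^2
FOC: (2*7 + 1.0)*x = -3 + 1.0*(-1.6855 + 0.9852)
x^{k+1} = -0.2467
Step 2: z-update.
Minimize 3*z^2 + 0*z + (1.0/2)*(-0.2467 - z - 0.9852)^2
FOC: (2*3 + 1.0)*z = 0 + 1.0*(-0.2467 - 0.9852)
z^{k+1} = -0.176
Step 3: u-update.
u^{k+1} = -0.9852 - 0.2467 + 0.176 = -1.0559
Step 4: Primal residual = |-0.2467 + 0.176| = 0.0707


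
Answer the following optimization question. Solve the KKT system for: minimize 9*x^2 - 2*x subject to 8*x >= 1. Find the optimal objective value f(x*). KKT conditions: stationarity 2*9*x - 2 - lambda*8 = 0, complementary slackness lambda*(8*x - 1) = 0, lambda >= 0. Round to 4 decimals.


Step 1: Try lambda = 0 (constraint inactive).
x_unc = 2/(2*9) = 0.1111
Check: 8*0.1111 = 0.8888 < 1 -- violated!
Step 2: Constraint must be active: 8*x = 1
x* = 1/8 = 0.125
lambda = (2*9*0.125 - 2)/8 = 0.0313
Step 3: Compute optimal value.
f(x*) = 9*0.125^2 - 2*0.125 = -0.1094


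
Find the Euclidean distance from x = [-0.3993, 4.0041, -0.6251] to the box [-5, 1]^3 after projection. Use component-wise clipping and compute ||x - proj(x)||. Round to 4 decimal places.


Project each component onto [-5, 1].
clip(-0.3993) = -0.3993, clip(4.0041) = 1.0, clip(-0.6251) = -0.6251
Projection = [-0.3993, 1.0, -0.6251]
Squared diffs: [0.0, 9.0246, 0.0]
Distance = sqrt(9.0246) = 3.0041


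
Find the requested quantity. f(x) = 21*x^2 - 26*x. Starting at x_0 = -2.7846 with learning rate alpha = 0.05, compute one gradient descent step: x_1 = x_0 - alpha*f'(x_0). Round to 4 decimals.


We compute the gradient at x_0 and apply the update.
f'(x) = 42*x - 26
f'(-2.7846) = 42*-2.7846 - 26 = -142.9532
x_1 = -2.7846 - 0.05*-142.9532 = 4.3631


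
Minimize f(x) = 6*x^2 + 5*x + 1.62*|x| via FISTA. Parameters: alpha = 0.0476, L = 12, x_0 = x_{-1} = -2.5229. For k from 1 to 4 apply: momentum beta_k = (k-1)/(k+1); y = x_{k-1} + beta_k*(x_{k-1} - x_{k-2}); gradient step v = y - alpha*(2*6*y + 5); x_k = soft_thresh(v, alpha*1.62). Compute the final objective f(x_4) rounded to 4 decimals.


FISTA on f(x) = 6*x^2 + 5*x + 1.62*|x|
L = 12, alpha = 0.0476
Iteration 1: beta = 0.0, y = -2.5229 + 0.0*(-2.5229 + 2.5229) = -2.5229
  grad(y) = -25.2748, v = y - alpha*grad = -1.3198
  prox(v) = soft_thresh(-1.3198, 0.0771) = -1.2427
Iteration 2: beta = 0.3333, y = -1.2427 + 0.3333*(-1.2427 + 2.5229) = -0.816
  grad(y) = -4.7917, v = y - alpha*grad = -0.5879
  prox(v) = soft_thresh(-0.5879, 0.0771) = -0.5108
Iteration 3: beta = 0.5, y = -0.5108 + 0.5*(-0.5108 + 1.2427) = -0.1448
  grad(y) = 3.2622, v = y - alpha*grad = -0.3001
  prox(v) = soft_thresh(-0.3001, 0.0771) = -0.223
Iteration 4: beta = 0.6, y = -0.223 + 0.6*(-0.223 + 0.5108) = -0.0503
  grad(y) = 4.3963, v = y - alpha*grad = -0.2596
  prox(v) = soft_thresh(-0.2596, 0.0771) = -0.1825
f(x_4) = 6*(-0.1825)^2 + 5*(-0.1825) + 1.62*|-0.1825| = -0.417


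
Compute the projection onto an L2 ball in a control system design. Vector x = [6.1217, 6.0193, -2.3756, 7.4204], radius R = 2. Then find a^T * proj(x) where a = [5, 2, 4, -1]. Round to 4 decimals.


Step 1: Compute ||x|| (intermediates to 6 decimals).
||x|| = sqrt(6.1217^2 + 6.0193^2 + (-2.3756)^2 + 7.4204^2) = 11.593662
Step 2: Project.
Since ||x|| > R, scale = R/||x|| = 2/11.593662 = 0.172508, proj(x) = scale * x
proj(x) = [1.056042, 1.038377, -0.40981, 1.280078]
Step 3: Dot product.
a^T * proj(x) = 5*1.056042 + 2*1.038377 + 4*(-0.40981) - 1*1.280078 = 4.4376


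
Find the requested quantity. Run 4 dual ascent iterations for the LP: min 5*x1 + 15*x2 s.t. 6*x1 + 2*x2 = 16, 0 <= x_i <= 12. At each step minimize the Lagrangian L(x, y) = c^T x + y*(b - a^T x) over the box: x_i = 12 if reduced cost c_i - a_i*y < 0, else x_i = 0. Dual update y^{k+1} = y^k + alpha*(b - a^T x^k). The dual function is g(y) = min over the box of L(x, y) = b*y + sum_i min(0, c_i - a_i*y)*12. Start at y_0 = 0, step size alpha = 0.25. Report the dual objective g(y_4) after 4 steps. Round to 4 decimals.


Dual ascent for LP: min 5*x1 + 15*x2, 6*x1 + 2*x2 = 16, 0 <= x_i <= 12
Step 1: y^k = 0.0, reduced costs: (5.0, 15.0)
  x^k = (0.0, 0.0), subgradient = b - a^T x = 16.0
  y^{k+1} = 0.0 + 0.25*16.0 = 4.0
Step 2: y^k = 4.0, reduced costs: (-19.0, 7.0)
  x^k = (12.0, 0.0), subgradient = b - a^T x = -56.0
  y^{k+1} = 4.0 + 0.25*-56.0 = -10.0
Step 3: y^k = -10.0, reduced costs: (65.0, 35.0)
  x^k = (0.0, 0.0), subgradient = b - a^T x = 16.0
  y^{k+1} = -10.0 + 0.25*16.0 = -6.0
Step 4: y^k = -6.0, reduced costs: (41.0, 27.0)
  x^k = (0.0, 0.0), subgradient = b - a^T x = 16.0
  y^{k+1} = -6.0 + 0.25*16.0 = -2.0
Dual objective at y_4 = -2.0: reduced costs (17.0, 19.0), box minimizer x = (0.0, 0.0)
g(y_4) = b*y + (c1 - a1*y)*x1 + (c2 - a2*y)*x2 = 16*(-2.0) + 17.0*0.0 + 19.0*0.0 = -32.0 + 0.0 + 0.0 = -32.0


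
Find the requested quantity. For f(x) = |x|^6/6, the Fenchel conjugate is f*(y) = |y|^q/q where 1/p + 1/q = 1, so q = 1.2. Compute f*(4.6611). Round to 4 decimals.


The conjugate exponent q satisfies 1/p + 1/q = 1.
p = 6, so q = 6/(6 - 1) = 1.2
|y|^q = 4.6611^1.2 = 6.3414
f*(4.6611) = 6.3414 / 1.2 = 5.2845


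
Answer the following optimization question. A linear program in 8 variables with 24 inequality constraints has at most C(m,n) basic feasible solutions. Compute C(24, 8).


Each vertex corresponds to some choice of n active constraints out of m, so the number of vertices is at most C(m, n) = m! / (n!(m-n)!).
m = 24, n = 8
Numerator: 24 * 23 * 22 * 21 * 20 * 19 * 18 * 17
Denominator: 8! = 40320
C(24, 8) = 735471


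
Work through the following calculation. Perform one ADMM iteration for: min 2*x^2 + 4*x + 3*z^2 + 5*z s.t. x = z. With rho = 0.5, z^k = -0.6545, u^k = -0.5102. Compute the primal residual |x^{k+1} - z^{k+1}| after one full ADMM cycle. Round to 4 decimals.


ADMM iteration with rho = 0.5, z^k = -0.6545, u^k = -0.5102
Step 1: x-update.
Minimize 2*x^2 + 4*x + (0.5/2)*(x + 0.6545 - 0.5102)^2
FOC: (2*2 + 0.5)*x = -4 + 0.5*(-0.6545 + 0.5102)
x^{k+1} = -0.9049
Step 2: z-update.
Minimize 3*z^2 + 5*z + (0.5/2)*(-0.9049 - z - 0.5102)^2
FOC: (2*3 + 0.5)*z = -5 + 0.5*(-0.9049 - 0.5102)
z^{k+1} = -0.8781
Step 3: u-update.
u^{k+1} = -0.5102 - 0.9049 + 0.8781 = -0.537
Step 4: Primal residual = |-0.9049 + 0.8781| = 0.0268


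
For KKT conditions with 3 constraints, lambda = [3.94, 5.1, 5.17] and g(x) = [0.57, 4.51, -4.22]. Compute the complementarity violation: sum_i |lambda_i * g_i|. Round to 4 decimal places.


KKT complementary slackness check:
lambda_1 * g_1 = 3.94 * 0.57 = 2.2458
lambda_2 * g_2 = 5.1 * 4.51 = 23.001
lambda_3 * g_3 = 5.17 * -4.22 = -21.8174
Total violation = 2.2458 + 23.001 + 21.8174 = 47.0642


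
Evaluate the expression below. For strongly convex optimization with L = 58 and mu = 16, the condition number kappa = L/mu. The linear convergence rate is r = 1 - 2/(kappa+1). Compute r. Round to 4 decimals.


Step 1: Compute the condition number.
kappa = L/mu = 58/16 = 3.625
Step 2: Compute the convergence rate.
r = 1 - 2/(kappa + 1) = 1 - 2*mu/(L + mu) = (L - mu)/(L + mu) = 42/74 = 0.5676


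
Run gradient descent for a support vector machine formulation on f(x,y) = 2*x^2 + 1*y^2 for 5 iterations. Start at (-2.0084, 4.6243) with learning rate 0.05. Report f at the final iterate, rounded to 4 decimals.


Gradient descent on f(x,y) = 2*x^2 + 1*y^2.
Starting point: (-2.0084, 4.6243), alpha = 0.05
Step 1: grad_x = 2*2*-2.0084 = -8.0336, grad_y = 2*1*4.6243 = 9.2486
  x_1 = -2.0084 - 0.05*-8.0336 = -1.6067
  y_1 = 4.6243 - 0.05*9.2486 = 4.1619
Step 2: grad_x = 2*2*-1.6067 = -6.4269, grad_y = 2*1*4.1619 = 8.3237
  x_2 = -1.6067 - 0.05*-6.4269 = -1.2854
  y_2 = 4.1619 - 0.05*8.3237 = 3.7457
Step 3: grad_x = 2*2*-1.2854 = -5.1415, grad_y = 2*1*3.7457 = 7.4914
  x_3 = -1.2854 - 0.05*-5.1415 = -1.0283
  y_3 = 3.7457 - 0.05*7.4914 = 3.3711
Step 4: grad_x = 2*2*-1.0283 = -4.1132, grad_y = 2*1*3.3711 = 6.7422
  x_4 = -1.0283 - 0.05*-4.1132 = -0.8226
  y_4 = 3.3711 - 0.05*6.7422 = 3.034
Step 5: grad_x = 2*2*-0.8226 = -3.2906, grad_y = 2*1*3.034 = 6.068
  x_5 = -0.8226 - 0.05*-3.2906 = -0.6581
  y_5 = 3.034 - 0.05*6.068 = 2.7306
f(-0.6581, 2.7306) = 2*(-0.6581)^2 + 1*2.7306^2 = 8.3224


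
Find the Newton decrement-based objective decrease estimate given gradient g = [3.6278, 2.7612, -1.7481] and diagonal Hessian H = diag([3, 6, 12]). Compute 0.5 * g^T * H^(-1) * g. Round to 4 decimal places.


Step 1: H is diagonal, so H^(-1) * g = [1.2093, 0.4602, -0.1457].
Step 2: g^T H^(-1) g = sum_i g_i^2 / H_ii
  = (3.6278)^2/3 + (2.7612)^2/6 + (-1.7481)^2/12
  = 4.387 + 1.2707 + 0.2547 = 5.9123
Step 3: Objective decrease = 0.5 * g^T H^(-1) g = 2.9562


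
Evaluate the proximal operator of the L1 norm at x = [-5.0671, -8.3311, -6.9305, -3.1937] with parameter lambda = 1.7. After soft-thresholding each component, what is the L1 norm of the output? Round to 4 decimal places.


Soft-thresholding with lambda = 1.7:
prox(-5.0671) = sign(-5.0671)*max(|-5.0671| - 1.7, 0) = -3.3671
prox(-8.3311) = sign(-8.3311)*max(|-8.3311| - 1.7, 0) = -6.6311
prox(-6.9305) = sign(-6.9305)*max(|-6.9305| - 1.7, 0) = -5.2305
prox(-3.1937) = sign(-3.1937)*max(|-3.1937| - 1.7, 0) = -1.4937
prox(x) = [-3.3671, -6.6311, -5.2305, -1.4937]
||prox(x)||_1 = 3.3671 + 6.6311 + 5.2305 + 1.4937 = 16.7224


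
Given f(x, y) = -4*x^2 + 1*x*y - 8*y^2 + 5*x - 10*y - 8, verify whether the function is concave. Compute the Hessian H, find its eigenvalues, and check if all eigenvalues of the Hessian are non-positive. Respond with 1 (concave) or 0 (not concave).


The Hessian of f(x,y) = -4*x^2 + 1*x*y - 8*y^2 + 5*x - 10*y - 8 is:
H = [[-8, 1], [1, -16]]
Trace = -8 - 16 = -24
Determinant = -8*-16 - (1)^2 = 127
Discriminant = (-24)^2 - 4*127 = 68.0
Eigenvalues: lambda_1 = -16.1231, lambda_2 = -7.8769
The function is concave.

1


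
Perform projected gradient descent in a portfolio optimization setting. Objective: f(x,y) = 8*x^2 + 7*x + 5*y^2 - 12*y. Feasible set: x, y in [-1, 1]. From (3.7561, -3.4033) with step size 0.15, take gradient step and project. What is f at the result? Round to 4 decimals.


Step 1: Compute gradient at (3.7561, -3.4033).
grad_x = 2*8*3.7561 + 7 = 67.0976
grad_y = 2*5*-3.4033 - 12 = -46.033
Step 2: Gradient step.
x_raw = 3.7561 - 0.15*67.0976 = -6.3085
y_raw = -3.4033 - 0.15*-46.033 = 3.5017
Step 3: Project onto [-1, 1].
x_proj = clip(-6.3085) = -1.0
y_proj = clip(3.5017) = 1.0
Step 4: Evaluate f.
f(-1.0, 1.0) = -6.0


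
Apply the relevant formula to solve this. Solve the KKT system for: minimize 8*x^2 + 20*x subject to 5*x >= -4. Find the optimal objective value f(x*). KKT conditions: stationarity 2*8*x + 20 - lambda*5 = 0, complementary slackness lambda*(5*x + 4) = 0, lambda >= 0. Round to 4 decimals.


Step 1: Try lambda = 0 (constraint inactive).
x_unc = -20/(2*8) = -1.25
Check: 5*-1.25 = -6.25 < -4 -- violated!
Step 2: Constraint must be active: 5*x = -4
x* = -4/5 = -0.8
lambda = (2*8*(-0.8) + 20)/5 = 1.44
Step 3: Compute optimal value.
f(x*) = 8*(-0.8)^2 + 20*(-0.8) = -10.88


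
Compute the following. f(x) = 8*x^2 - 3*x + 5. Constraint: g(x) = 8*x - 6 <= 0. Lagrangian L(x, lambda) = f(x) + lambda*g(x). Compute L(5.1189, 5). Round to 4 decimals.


Step 1: Evaluate f(x).
f(5.1189) = 8*5.1189^2 - 3*5.1189 + 5 = 199.2684
Step 2: Evaluate g(x).
g(5.1189) = 8*5.1189 - 6 = 34.9512
Step 3: Compute Lagrangian.
L = 199.2684 + 5*34.9512 = 374.0244


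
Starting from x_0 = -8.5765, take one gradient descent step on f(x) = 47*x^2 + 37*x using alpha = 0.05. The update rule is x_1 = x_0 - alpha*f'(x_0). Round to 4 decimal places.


We compute the gradient at x_0 and apply the update.
f'(x) = 94*x + 37
f'(-8.5765) = 94*-8.5765 + 37 = -769.191
x_1 = -8.5765 - 0.05*-769.191 = 29.8831


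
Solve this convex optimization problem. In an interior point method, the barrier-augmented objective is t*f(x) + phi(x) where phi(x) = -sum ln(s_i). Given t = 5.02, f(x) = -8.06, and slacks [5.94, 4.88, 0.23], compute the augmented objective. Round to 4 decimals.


Step 1: Compute log-barrier.
ln values: [1.7817, 1.5851, -1.4697]
phi = -(1.7817 + 1.5851 - 1.4697) = -1.8972
Step 2: Compute augmented objective.
t*f(x) = 5.02*-8.06 = -40.4612
Total = -40.4612 - 1.8972 = -42.3584


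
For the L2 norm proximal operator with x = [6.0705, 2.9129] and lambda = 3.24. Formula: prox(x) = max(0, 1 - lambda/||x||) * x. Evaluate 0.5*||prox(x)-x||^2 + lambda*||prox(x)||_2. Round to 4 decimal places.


Step 1: Compute ||x||.
||x|| = 6.7332
Step 2: Compute scaling factor.
scale = max(0, 1 - 3.24/6.7332) = 0.5188
Step 3: prox(x) = [3.1494, 1.5112]
||prox(x)|| = 3.4932
Step 4: Proximal objective.
0.5*||prox-x||^2 = 5.2488
lambda*||prox|| = 11.318
Total = 16.5668


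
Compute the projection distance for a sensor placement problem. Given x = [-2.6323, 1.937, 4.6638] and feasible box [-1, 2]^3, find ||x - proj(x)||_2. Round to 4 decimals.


Project each component onto [-1, 2].
clip(-2.6323) = -1.0, clip(1.937) = 1.937, clip(4.6638) = 2.0
Projection = [-1.0, 1.937, 2.0]
Squared diffs: [2.6644, 0.0, 7.0958]
Distance = sqrt(9.7602) = 3.1241


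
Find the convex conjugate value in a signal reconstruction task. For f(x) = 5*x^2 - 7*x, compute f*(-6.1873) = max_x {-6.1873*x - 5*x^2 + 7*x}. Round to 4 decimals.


f*(y) = sup_x {y*x - a*x^2 - b*x} = sup_x {(y-b)*x - a*x^2}
FOC: (y - b) - 2a*x = 0 => x* = (y - b)/(2a)
x* = (-6.1873 + 7)/(2*5) = 0.0813
f*(-6.1873) = (y-b)^2/(4a) = (-6.1873 + 7)^2/(4*5)
= 0.6605/20 = 0.033


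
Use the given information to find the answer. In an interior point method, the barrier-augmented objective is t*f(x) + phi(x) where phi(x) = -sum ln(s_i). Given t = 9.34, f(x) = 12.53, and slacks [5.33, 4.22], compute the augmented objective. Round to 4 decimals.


Step 1: Compute log-barrier.
ln values: [1.6734, 1.4398]
phi = -(1.6734 + 1.4398) = -3.1132
Step 2: Compute augmented objective.
t*f(x) = 9.34*12.53 = 117.0302
Total = 117.0302 - 3.1132 = 113.917


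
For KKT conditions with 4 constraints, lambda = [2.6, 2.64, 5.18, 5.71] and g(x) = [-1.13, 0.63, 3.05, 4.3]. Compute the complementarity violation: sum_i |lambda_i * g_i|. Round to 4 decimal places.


KKT complementary slackness check:
lambda_1 * g_1 = 2.6 * -1.13 = -2.938
lambda_2 * g_2 = 2.64 * 0.63 = 1.6632
lambda_3 * g_3 = 5.18 * 3.05 = 15.799
lambda_4 * g_4 = 5.71 * 4.3 = 24.553
Total violation = 2.938 + 1.6632 + 15.799 + 24.553 = 44.9532


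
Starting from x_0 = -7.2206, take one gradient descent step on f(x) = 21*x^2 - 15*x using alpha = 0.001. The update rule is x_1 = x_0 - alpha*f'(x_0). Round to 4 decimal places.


We compute the gradient at x_0 and apply the update.
f'(x) = 42*x - 15
f'(-7.2206) = 42*-7.2206 - 15 = -318.2652
x_1 = -7.2206 - 0.001*-318.2652 = -6.9023


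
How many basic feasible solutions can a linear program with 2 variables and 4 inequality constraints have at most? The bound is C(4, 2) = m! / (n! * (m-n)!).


Each vertex corresponds to some choice of n active constraints out of m, so the number of vertices is at most C(m, n) = m! / (n!(m-n)!).
m = 4, n = 2
Numerator: 4 * 3
Denominator: 2! = 2
C(4, 2) = 6


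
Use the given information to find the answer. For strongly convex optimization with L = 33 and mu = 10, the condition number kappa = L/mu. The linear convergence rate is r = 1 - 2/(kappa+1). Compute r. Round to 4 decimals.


Step 1: Compute the condition number.
kappa = L/mu = 33/10 = 3.3
Step 2: Compute the convergence rate.
r = 1 - 2/(kappa + 1) = 1 - 2*mu/(L + mu) = (L - mu)/(L + mu) = 23/43 = 0.5349


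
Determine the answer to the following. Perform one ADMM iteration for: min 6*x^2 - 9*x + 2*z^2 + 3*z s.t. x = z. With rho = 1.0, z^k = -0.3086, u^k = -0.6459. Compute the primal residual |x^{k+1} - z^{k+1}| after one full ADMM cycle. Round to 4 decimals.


ADMM iteration with rho = 1.0, z^k = -0.3086, u^k = -0.6459
Step 1: x-update.
Minimize 6*x^2 - 9*x + (1.0/2)*(x + 0.3086 - 0.6459)^2
FOC: (2*6 + 1.0)*x = 9 + 1.0*(-0.3086 + 0.6459)
x^{k+1} = 0.7183
Step 2: z-update.
Minimize 2*z^2 + 3*z + (1.0/2)*(0.7183 - z - 0.6459)^2
FOC: (2*2 + 1.0)*z = -3 + 1.0*(0.7183 - 0.6459)
z^{k+1} = -0.5855
Step 3: u-update.
u^{k+1} = -0.6459 + 0.7183 + 0.5855 = 0.6579
Step 4: Primal residual = |0.7183 + 0.5855| = 1.3038


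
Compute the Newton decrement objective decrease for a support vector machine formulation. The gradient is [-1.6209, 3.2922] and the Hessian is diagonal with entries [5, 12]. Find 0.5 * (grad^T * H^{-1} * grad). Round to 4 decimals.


Step 1: H is diagonal, so H^(-1) * g = [-0.3242, 0.2744].
Step 2: g^T H^(-1) g = sum_i g_i^2 / H_ii
  = (-1.6209)^2/5 + (3.2922)^2/12
  = 0.5255 + 0.9032 = 1.4287
Step 3: Objective decrease = 0.5 * g^T H^(-1) g = 0.7143


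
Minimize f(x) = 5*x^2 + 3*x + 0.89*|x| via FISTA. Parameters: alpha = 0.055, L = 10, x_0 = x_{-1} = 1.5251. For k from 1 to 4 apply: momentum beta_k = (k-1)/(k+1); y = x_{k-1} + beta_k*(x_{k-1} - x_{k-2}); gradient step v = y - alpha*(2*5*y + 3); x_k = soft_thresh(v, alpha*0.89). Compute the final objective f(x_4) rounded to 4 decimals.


FISTA on f(x) = 5*x^2 + 3*x + 0.89*|x|
L = 10, alpha = 0.055
Iteration 1: beta = 0.0, y = 1.5251 + 0.0*(1.5251 - 1.5251) = 1.5251
  grad(y) = 18.251, v = y - alpha*grad = 0.5213
  prox(v) = soft_thresh(0.5213, 0.049) = 0.4723
Iteration 2: beta = 0.3333, y = 0.4723 + 0.3333*(0.4723 - 1.5251) = 0.1214
  grad(y) = 4.2143, v = y - alpha*grad = -0.1104
  prox(v) = soft_thresh(-0.1104, 0.049) = -0.0614
Iteration 3: beta = 0.5, y = -0.0614 + 0.5*(-0.0614 - 0.4723) = -0.3283
  grad(y) = -0.2828, v = y - alpha*grad = -0.3127
  prox(v) = soft_thresh(-0.3127, 0.049) = -0.2638
Iteration 4: beta = 0.6, y = -0.2638 + 0.6*(-0.2638 + 0.0614) = -0.3852
  grad(y) = -0.852, v = y - alpha*grad = -0.3383
  prox(v) = soft_thresh(-0.3383, 0.049) = -0.2894
f(x_4) = 5*(-0.2894)^2 + 3*(-0.2894) + 0.89*|-0.2894| = -0.1919


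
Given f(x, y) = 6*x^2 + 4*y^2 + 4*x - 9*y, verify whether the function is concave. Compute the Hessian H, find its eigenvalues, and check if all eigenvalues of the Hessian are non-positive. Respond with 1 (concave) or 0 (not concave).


The Hessian of f(x,y) = 6*x^2 + 4*y^2 + 4*x - 9*y is:
H = [[12, 0], [0, 8]]
Trace = 12 + 8 = 20
Determinant = 12*8 - (0)^2 = 96
Discriminant = (20)^2 - 4*96 = 16.0
Eigenvalues: lambda_1 = 8.0, lambda_2 = 12.0
The function is not concave.

0


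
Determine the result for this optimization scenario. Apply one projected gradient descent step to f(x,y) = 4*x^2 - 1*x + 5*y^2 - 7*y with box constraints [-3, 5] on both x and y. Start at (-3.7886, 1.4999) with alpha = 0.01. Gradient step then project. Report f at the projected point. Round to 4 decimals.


Step 1: Compute gradient at (-3.7886, 1.4999).
grad_x = 2*4*-3.7886 - 1 = -31.3088
grad_y = 2*5*1.4999 - 7 = 7.999
Step 2: Gradient step.
x_raw = -3.7886 - 0.01*-31.3088 = -3.4755
y_raw = 1.4999 - 0.01*7.999 = 1.4199
Step 3: Project onto [-3, 5].
x_proj = clip(-3.4755) = -3.0
y_proj = clip(1.4199) = 1.4199
Step 4: Evaluate f.
f(-3.0, 1.4199) = 39.1414


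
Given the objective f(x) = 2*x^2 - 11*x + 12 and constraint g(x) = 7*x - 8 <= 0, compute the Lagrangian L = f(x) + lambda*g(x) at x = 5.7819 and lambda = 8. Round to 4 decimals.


Step 1: Evaluate f(x).
f(5.7819) = 2*5.7819^2 - 11*5.7819 + 12 = 15.2598
Step 2: Evaluate g(x).
g(5.7819) = 7*5.7819 - 8 = 32.4733
Step 3: Compute Lagrangian.
L = 15.2598 + 8*32.4733 = 275.0462
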